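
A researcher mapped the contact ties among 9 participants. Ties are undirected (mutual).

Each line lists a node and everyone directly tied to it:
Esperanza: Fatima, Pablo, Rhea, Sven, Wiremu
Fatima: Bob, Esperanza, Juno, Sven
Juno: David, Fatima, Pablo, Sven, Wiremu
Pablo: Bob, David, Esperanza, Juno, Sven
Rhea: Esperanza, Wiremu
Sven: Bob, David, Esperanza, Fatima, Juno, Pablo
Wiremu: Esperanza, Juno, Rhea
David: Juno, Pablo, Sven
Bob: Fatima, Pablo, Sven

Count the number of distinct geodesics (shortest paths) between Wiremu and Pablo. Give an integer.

The shortest distance is 2. The length-2 paths are: Wiremu–Juno–Pablo; Wiremu–Esperanza–Pablo.
That gives 2 distinct shortest paths.

2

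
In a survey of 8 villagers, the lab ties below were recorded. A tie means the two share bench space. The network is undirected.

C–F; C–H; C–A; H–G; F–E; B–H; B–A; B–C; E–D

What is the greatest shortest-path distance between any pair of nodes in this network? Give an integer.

Eccentricity of each node (its greatest distance to any other): A:4, B:4, C:3, D:5, E:4, F:3, G:5, H:4.
The maximum eccentricity is 5, realized for instance by the pair D–G via D – E – F – C – H – G. So the diameter is 5.

5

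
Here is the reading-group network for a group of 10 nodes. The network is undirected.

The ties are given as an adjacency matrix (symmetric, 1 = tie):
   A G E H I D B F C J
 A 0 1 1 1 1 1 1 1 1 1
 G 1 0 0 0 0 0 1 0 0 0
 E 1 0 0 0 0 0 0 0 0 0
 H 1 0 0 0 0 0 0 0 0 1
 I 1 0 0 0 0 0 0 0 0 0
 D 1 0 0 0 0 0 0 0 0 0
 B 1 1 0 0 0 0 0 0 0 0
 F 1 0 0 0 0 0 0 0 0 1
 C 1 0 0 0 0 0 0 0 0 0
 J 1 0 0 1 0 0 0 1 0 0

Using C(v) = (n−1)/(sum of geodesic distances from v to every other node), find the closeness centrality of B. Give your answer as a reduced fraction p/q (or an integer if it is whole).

9/16

Distances from B: A:1, C:2, D:2, E:2, F:2, G:1, H:2, I:2, J:2. Sum = 16.
n = 10, so closeness = 9/16.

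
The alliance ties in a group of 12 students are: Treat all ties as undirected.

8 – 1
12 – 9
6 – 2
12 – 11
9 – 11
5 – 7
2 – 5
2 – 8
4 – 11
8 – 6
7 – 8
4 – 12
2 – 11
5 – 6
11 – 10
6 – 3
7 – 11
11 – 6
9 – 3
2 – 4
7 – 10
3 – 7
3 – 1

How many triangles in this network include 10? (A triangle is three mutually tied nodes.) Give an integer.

1

10's neighbors: 7 and 11.
Neighbor pairs that are themselves tied: 10–7–11. Each forms one triangle with 10, for 1 in total.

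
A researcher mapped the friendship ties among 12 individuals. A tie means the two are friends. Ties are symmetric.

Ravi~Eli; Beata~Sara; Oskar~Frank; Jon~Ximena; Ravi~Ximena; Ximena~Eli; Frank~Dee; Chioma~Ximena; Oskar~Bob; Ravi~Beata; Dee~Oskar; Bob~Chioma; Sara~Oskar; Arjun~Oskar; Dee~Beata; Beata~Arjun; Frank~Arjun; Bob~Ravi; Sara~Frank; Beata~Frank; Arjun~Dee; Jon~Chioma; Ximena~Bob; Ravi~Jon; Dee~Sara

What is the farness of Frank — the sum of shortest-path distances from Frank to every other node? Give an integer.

Distances from Frank: Arjun:1, Beata:1, Bob:2, Chioma:3, Dee:1, Eli:3, Jon:3, Oskar:1, Ravi:2, Sara:1, Ximena:3.
Sum = 1 + 1 + 2 + 3 + 1 + 3 + 3 + 1 + 2 + 1 + 3 = 21.

21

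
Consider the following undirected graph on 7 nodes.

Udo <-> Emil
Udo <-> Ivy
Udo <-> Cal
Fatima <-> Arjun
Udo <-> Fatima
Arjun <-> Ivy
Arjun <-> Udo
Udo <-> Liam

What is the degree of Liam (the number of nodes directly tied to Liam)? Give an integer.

1

Liam is directly tied to Udo. That is 1 neighbor, so the degree of Liam is 1.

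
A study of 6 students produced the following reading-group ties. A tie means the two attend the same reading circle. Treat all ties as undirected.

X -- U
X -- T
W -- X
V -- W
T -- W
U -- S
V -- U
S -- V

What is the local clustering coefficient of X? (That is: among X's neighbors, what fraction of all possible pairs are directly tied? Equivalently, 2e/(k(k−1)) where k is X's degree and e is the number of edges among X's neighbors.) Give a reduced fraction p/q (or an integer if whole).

X's neighbors: T, U, and W (k = 3).
Possible neighbor pairs: C(3,2) = 3. Edges among them: T–W → e = 1.
Clustering(X) = 1/3.

1/3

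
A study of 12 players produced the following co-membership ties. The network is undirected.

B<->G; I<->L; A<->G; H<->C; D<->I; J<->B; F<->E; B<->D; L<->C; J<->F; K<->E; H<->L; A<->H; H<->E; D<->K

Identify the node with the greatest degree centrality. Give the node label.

Degrees — A:2, B:3, C:2, D:3, E:3, F:2, G:2, H:4, I:2, J:2, K:2, L:3.
The maximum is 4, attained only by H.

H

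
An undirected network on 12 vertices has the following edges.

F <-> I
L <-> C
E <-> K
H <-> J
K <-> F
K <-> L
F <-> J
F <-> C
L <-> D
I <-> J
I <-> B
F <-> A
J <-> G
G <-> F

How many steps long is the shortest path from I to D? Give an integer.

One shortest route is I – F – C – L – D, which uses 4 edges, and at distance 3 from I we only reach {E, L}, which does not include D. So d(I,D) = 4.

4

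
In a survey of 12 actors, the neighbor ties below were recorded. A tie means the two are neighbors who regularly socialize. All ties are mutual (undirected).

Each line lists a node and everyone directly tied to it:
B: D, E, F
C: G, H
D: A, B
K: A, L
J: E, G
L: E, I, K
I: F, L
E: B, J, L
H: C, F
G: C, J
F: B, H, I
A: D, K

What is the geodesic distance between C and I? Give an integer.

One shortest route is C – H – F – I, which uses 3 edges, and at distance 2 from C we only reach {F, J}, which does not include I. So d(C,I) = 3.

3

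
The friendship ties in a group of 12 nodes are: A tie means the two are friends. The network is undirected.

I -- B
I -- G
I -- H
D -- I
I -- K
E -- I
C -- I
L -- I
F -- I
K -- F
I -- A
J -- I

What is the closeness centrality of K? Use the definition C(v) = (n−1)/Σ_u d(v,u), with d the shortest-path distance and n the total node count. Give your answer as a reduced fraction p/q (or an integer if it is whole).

Distances from K: A:2, B:2, C:2, D:2, E:2, F:1, G:2, H:2, I:1, J:2, L:2. Sum = 20.
n = 12, so closeness = 11/20.

11/20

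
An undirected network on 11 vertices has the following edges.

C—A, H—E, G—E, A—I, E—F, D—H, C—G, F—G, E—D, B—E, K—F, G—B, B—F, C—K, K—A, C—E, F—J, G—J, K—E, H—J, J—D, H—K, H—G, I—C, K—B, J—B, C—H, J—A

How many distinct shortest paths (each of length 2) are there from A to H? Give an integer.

3

The shortest distance is 2. The length-2 paths are: A–C–H; A–K–H; A–J–H.
That gives 3 distinct shortest paths.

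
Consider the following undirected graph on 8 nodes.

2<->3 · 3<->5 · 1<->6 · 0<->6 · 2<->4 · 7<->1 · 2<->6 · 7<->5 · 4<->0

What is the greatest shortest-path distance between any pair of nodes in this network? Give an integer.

4

Eccentricity of each node (its greatest distance to any other): 0:4, 1:3, 2:3, 3:3, 4:4, 5:4, 6:3, 7:4.
The maximum eccentricity is 4, realized for instance by the pair 0–5 via 0 – 4 – 2 – 3 – 5. So the diameter is 4.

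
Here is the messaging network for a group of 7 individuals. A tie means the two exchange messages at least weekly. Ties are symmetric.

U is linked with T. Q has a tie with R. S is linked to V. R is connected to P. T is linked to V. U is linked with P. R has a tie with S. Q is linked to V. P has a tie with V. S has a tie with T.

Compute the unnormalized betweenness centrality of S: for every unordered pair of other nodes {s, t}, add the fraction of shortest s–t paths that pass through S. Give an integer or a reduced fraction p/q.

4/3

Pairs whose geodesics pass through S — V–R: 1/3; R–T: 1.
All other pairs contribute 0.
Summing the contributions gives betweenness(S) = 4/3.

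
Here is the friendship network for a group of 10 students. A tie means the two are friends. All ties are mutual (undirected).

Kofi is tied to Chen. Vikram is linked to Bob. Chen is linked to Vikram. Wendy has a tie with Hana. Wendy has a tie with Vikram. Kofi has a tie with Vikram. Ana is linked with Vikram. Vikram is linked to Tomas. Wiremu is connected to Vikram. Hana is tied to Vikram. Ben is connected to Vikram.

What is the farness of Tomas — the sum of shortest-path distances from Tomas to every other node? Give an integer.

17

Distances from Tomas: Ana:2, Ben:2, Bob:2, Chen:2, Hana:2, Kofi:2, Vikram:1, Wendy:2, Wiremu:2.
Sum = 2 + 2 + 2 + 2 + 2 + 2 + 1 + 2 + 2 = 17.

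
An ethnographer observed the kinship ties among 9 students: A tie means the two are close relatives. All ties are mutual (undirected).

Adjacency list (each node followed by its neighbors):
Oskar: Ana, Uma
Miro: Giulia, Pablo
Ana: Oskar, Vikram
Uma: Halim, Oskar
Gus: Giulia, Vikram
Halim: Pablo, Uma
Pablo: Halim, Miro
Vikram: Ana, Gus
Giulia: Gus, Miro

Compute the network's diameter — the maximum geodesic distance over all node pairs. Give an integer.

Eccentricity of each node (its greatest distance to any other): Ana:4, Giulia:4, Gus:4, Halim:4, Miro:4, Oskar:4, Pablo:4, Uma:4, Vikram:4.
The maximum eccentricity is 4, realized for instance by the pair Oskar–Giulia via Oskar – Ana – Vikram – Gus – Giulia. So the diameter is 4.

4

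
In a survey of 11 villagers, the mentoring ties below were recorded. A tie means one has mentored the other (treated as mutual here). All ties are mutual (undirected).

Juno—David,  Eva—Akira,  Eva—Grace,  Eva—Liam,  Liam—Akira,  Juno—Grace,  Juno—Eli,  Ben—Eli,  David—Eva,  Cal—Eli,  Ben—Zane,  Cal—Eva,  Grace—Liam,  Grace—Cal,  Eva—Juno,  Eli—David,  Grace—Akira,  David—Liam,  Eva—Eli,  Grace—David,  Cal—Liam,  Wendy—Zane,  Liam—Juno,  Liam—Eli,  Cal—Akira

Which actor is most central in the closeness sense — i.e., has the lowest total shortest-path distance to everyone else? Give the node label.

Eli

Farness (sum of distances to all others) for each node — Akira:22, Ben:20, Cal:18, David:18, Eli:15, Eva:16, Grace:20, Juno:18, Liam:16, Wendy:36, Zane:27.
The smallest farness is 15, for Eli, so Eli has the highest closeness.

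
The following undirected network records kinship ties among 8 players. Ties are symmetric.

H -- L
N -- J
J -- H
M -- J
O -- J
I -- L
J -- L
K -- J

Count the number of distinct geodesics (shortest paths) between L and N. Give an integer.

1

The shortest distance is 2, and the only length-2 path is L–J–N. So there is exactly 1 shortest path.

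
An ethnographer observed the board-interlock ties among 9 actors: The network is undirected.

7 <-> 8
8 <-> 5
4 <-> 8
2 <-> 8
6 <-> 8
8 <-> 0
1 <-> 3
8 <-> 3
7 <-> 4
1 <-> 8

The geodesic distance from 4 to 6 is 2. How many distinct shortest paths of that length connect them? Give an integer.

1

The shortest distance is 2, and the only length-2 path is 4–8–6. So there is exactly 1 shortest path.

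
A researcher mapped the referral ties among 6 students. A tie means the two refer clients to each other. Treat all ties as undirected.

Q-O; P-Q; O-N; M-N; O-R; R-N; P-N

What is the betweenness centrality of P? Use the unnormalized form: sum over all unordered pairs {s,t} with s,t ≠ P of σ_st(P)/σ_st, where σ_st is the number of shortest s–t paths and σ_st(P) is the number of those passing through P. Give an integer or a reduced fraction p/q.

Pairs whose geodesics pass through P — N–Q: 1/2; M–Q: 1/2.
All other pairs contribute 0.
Summing the contributions gives betweenness(P) = 1.

1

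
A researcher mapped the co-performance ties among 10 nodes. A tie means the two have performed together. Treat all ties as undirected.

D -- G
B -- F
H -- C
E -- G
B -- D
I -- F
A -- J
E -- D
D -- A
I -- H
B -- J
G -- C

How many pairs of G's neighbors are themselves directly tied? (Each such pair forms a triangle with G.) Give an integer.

1

G's neighbors: C, D, and E.
Neighbor pairs that are themselves tied: G–D–E. Each forms one triangle with G, for 1 in total.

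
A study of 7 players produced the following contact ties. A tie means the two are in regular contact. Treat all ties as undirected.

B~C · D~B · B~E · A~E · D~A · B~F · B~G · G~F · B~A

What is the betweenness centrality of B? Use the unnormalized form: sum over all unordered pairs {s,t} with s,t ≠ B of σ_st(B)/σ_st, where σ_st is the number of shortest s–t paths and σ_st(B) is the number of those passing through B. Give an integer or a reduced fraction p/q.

23/2

Pairs whose geodesics pass through B — A–C: 1; A–G: 1; A–F: 1; E–C: 1; E–G: 1; E–F: 1; E–D: 1/2; C–G: 1; C–F: 1; C–D: 1; G–D: 1; F–D: 1.
All other pairs contribute 0.
Summing the contributions gives betweenness(B) = 23/2.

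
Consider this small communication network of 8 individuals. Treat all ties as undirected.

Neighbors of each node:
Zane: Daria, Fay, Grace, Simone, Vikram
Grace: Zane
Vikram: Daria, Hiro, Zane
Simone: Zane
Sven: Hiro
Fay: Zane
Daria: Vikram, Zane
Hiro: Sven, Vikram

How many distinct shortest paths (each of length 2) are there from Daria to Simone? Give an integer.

The shortest distance is 2, and the only length-2 path is Daria–Zane–Simone. So there is exactly 1 shortest path.

1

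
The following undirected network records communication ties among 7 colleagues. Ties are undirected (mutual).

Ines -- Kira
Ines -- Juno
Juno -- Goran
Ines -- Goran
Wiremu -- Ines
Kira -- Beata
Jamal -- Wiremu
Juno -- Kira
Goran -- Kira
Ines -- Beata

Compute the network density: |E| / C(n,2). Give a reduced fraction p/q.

There are 10 edges and 7 nodes, so the maximum possible is C(7,2) = 21.
Density = 10/21.

10/21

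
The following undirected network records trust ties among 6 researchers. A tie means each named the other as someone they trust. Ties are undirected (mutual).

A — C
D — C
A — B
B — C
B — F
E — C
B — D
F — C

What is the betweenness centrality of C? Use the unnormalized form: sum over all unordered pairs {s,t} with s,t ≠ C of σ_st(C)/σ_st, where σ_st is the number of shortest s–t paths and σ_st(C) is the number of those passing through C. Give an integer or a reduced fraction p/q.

11/2

Pairs whose geodesics pass through C — F–D: 1/2; F–A: 1/2; F–E: 1; D–A: 1/2; D–E: 1; A–E: 1; E–B: 1.
All other pairs contribute 0.
Summing the contributions gives betweenness(C) = 11/2.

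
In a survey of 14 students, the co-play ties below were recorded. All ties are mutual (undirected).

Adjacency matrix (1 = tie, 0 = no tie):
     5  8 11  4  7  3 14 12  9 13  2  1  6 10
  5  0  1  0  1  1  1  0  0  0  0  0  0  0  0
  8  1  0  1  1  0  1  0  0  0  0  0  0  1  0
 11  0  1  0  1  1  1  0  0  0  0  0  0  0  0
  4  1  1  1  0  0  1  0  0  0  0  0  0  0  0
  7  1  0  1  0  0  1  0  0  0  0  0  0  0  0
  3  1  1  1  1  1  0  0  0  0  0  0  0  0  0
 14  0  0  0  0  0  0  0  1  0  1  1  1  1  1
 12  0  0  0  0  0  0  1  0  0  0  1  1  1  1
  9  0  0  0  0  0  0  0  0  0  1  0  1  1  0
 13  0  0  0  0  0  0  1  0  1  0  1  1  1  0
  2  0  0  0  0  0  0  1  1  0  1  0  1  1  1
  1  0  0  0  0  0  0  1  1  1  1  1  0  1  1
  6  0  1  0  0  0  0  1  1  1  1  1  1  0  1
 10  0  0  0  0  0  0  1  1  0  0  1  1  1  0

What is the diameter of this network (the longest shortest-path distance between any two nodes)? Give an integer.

Eccentricity of each node (its greatest distance to any other): 1:4, 2:4, 3:3, 4:3, 5:3, 6:3, 7:4, 8:2, 9:4, 10:4, 11:3, 12:4, 13:4, 14:4.
The maximum eccentricity is 4, realized for instance by the pair 7–14 via 7 – 5 – 8 – 6 – 14. So the diameter is 4.

4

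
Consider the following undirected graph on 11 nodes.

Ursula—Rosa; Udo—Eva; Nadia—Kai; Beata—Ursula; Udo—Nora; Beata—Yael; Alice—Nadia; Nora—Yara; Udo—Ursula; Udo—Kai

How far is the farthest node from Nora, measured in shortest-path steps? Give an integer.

Distances from Nora: Alice:4, Beata:3, Eva:2, Kai:2, Nadia:3, Rosa:3, Udo:1, Ursula:2, Yael:4, Yara:1.
The largest is 4 (to Yael and Alice), so the eccentricity of Nora is 4.

4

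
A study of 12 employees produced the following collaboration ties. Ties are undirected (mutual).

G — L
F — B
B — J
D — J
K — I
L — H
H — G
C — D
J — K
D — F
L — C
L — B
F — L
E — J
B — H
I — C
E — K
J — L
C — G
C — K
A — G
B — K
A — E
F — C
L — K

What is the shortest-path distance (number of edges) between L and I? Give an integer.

2

One shortest route is L – K – I, which uses 2 edges, and L and I are not directly tied, so nothing shorter exists. So d(L,I) = 2.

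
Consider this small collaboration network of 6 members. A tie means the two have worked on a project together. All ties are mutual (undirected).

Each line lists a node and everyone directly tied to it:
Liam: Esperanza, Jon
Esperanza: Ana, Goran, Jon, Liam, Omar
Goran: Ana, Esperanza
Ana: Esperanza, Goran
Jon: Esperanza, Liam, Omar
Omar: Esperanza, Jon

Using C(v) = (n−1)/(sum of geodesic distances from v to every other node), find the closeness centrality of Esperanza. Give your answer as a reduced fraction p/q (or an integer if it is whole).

1

Distances from Esperanza: Ana:1, Goran:1, Jon:1, Liam:1, Omar:1. Sum = 5.
n = 6, so closeness = 5/5 = 1.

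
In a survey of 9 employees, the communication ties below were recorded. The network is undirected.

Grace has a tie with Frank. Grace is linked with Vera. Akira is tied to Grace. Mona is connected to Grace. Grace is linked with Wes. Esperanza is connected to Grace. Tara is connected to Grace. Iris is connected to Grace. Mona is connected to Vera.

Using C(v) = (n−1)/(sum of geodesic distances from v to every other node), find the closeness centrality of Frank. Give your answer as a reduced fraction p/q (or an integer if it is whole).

8/15

Distances from Frank: Akira:2, Esperanza:2, Grace:1, Iris:2, Mona:2, Tara:2, Vera:2, Wes:2. Sum = 15.
n = 9, so closeness = 8/15.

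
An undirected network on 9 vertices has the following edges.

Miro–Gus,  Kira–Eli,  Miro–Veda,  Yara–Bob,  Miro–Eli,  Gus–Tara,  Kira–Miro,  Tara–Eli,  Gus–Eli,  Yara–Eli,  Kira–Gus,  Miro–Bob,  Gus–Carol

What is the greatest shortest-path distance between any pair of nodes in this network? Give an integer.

3

Eccentricity of each node (its greatest distance to any other): Bob:3, Carol:3, Eli:2, Gus:2, Kira:2, Miro:2, Tara:3, Veda:3, Yara:3.
The maximum eccentricity is 3, realized for instance by the pair Carol–Yara via Carol – Gus – Eli – Yara. So the diameter is 3.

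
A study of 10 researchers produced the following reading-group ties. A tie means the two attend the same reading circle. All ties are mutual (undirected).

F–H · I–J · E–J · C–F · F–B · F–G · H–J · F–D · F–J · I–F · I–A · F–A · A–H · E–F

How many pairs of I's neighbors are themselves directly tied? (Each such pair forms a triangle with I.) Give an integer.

I's neighbors: A, F, and J.
Neighbor pairs that are themselves tied: I–A–F; I–F–J. Each forms one triangle with I, for 2 in total.

2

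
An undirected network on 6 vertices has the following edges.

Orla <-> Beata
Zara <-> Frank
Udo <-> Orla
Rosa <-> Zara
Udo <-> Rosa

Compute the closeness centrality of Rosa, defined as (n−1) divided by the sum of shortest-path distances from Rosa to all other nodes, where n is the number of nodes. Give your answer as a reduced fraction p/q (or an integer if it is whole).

5/9

Distances from Rosa: Beata:3, Frank:2, Orla:2, Udo:1, Zara:1. Sum = 9.
n = 6, so closeness = 5/9.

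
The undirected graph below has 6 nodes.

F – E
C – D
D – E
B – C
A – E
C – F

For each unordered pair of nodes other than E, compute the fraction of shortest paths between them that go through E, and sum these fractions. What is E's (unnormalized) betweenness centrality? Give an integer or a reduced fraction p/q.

9/2

Pairs whose geodesics pass through E — A–F: 1; A–D: 1; A–B: 2/2; A–C: 2/2; F–D: 1/2.
All other pairs contribute 0.
Summing the contributions gives betweenness(E) = 9/2.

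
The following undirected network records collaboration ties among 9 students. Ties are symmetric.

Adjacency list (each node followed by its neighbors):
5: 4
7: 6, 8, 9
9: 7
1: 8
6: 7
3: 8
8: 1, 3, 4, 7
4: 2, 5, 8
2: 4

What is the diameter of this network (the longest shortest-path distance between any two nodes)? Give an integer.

4

Eccentricity of each node (its greatest distance to any other): 1:3, 2:4, 3:3, 4:3, 5:4, 6:4, 7:3, 8:2, 9:4.
The maximum eccentricity is 4, realized for instance by the pair 9–5 via 9 – 7 – 8 – 4 – 5. So the diameter is 4.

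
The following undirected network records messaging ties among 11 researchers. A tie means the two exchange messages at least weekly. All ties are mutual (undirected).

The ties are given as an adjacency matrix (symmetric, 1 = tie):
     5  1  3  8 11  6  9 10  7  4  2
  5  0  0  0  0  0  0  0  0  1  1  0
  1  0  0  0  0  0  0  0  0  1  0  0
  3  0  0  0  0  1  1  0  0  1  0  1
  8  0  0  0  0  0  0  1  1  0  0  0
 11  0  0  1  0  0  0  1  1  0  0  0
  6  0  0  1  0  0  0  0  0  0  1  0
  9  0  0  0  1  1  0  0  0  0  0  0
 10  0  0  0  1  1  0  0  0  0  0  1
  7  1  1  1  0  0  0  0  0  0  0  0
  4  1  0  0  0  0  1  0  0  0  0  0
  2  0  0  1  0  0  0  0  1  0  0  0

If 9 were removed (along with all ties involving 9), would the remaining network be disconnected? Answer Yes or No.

No

Even without 9, every remaining node can still reach every other (the residual graph is connected), so 9 is not a cut vertex.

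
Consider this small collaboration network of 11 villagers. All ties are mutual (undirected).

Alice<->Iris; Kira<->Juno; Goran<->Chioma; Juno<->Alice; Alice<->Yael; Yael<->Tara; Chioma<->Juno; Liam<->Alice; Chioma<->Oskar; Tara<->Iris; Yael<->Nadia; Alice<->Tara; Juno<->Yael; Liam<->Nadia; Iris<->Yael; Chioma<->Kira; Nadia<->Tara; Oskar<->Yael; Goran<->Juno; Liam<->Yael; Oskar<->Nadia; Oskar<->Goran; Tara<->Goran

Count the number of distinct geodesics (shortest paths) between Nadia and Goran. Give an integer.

The shortest distance is 2. The length-2 paths are: Nadia–Oskar–Goran; Nadia–Tara–Goran.
That gives 2 distinct shortest paths.

2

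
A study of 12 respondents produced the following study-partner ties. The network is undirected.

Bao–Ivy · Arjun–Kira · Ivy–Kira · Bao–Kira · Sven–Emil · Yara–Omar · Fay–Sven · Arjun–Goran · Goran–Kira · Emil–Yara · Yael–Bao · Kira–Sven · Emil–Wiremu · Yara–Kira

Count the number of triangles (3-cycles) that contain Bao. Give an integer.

1

Bao's neighbors: Ivy, Kira, and Yael.
Neighbor pairs that are themselves tied: Bao–Ivy–Kira. Each forms one triangle with Bao, for 1 in total.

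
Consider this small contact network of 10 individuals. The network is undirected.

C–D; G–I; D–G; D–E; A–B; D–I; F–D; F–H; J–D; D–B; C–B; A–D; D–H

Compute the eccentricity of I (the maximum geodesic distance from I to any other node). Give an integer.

2

Distances from I: A:2, B:2, C:2, D:1, E:2, F:2, G:1, H:2, J:2.
The largest is 2 (to B, C, H, A, F, E, and J), so the eccentricity of I is 2.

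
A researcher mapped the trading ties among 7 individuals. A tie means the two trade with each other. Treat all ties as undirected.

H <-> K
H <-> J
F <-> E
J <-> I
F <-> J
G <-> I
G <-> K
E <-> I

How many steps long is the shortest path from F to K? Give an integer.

3

One shortest route is F – J – H – K, which uses 3 edges, and at distance 2 from F we only reach {H, I}, which does not include K. So d(F,K) = 3.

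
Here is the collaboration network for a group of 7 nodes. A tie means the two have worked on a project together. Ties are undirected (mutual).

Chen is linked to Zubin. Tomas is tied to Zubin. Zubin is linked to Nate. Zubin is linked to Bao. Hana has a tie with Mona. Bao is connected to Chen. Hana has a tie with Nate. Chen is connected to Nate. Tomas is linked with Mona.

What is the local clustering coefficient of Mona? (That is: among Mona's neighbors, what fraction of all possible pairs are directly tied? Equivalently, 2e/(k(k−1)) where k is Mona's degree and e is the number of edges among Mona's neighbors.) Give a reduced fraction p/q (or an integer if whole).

0

Mona's neighbors: Hana and Tomas (k = 2).
Possible neighbor pairs: C(2,2) = 1. Edges among them: none → e = 0.
Clustering(Mona) = 0/1.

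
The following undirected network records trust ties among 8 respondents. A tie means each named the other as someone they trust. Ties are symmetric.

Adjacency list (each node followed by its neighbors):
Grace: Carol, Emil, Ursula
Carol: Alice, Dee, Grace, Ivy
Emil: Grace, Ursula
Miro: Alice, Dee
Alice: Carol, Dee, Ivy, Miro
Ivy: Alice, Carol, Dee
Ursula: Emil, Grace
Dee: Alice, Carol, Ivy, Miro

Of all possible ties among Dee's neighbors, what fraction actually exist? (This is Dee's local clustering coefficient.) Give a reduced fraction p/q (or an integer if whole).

Dee's neighbors: Alice, Carol, Ivy, and Miro (k = 4).
Possible neighbor pairs: C(4,2) = 6. Edges among them: Alice–Carol, Alice–Ivy, Alice–Miro, Carol–Ivy → e = 4.
Clustering(Dee) = 4/6 = 2/3.

2/3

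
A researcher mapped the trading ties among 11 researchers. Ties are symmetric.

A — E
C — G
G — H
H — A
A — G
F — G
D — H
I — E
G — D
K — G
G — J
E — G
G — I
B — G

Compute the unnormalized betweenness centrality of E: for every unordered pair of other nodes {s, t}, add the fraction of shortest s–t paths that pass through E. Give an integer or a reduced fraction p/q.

Pairs whose geodesics pass through E — I–A: 1/2.
All other pairs contribute 0.
Summing the contributions gives betweenness(E) = 1/2.

1/2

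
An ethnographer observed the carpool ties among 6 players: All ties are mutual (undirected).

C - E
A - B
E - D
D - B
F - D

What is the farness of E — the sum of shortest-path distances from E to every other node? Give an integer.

Distances from E: A:3, B:2, C:1, D:1, F:2.
Sum = 3 + 2 + 1 + 1 + 2 = 9.

9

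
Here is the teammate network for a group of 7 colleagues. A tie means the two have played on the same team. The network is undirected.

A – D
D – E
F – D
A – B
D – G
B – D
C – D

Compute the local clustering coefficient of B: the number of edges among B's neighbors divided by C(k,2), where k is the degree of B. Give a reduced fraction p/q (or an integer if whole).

1

B's neighbors: A and D (k = 2).
Possible neighbor pairs: C(2,2) = 1. Edges among them: A–D → e = 1.
Clustering(B) = 1/1.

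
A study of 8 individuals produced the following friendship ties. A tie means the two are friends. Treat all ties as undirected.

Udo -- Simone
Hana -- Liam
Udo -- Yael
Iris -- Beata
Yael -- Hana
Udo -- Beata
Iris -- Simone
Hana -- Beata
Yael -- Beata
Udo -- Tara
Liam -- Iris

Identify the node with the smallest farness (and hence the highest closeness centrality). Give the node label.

Farness (sum of distances to all others) for each node — Beata:10, Hana:13, Iris:12, Liam:15, Simone:13, Tara:17, Udo:11, Yael:11.
The smallest farness is 10, for Beata, so Beata has the highest closeness.

Beata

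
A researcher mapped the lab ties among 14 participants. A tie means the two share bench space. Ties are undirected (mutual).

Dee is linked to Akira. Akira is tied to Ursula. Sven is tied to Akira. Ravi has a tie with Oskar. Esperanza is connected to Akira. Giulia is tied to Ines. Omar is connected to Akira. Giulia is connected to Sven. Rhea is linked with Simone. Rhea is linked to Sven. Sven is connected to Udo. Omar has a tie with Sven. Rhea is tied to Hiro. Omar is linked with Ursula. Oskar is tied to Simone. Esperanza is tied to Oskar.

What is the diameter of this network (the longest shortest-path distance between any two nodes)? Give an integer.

6

Eccentricity of each node (its greatest distance to any other): Akira:3, Dee:4, Esperanza:4, Giulia:5, Hiro:4, Ines:6, Omar:4, Oskar:5, Ravi:6, Rhea:3, Simone:4, Sven:4, Udo:5, Ursula:4.
The maximum eccentricity is 6, realized for instance by the pair Ravi–Ines via Ravi – Oskar – Esperanza – Akira – Sven – Giulia – Ines. So the diameter is 6.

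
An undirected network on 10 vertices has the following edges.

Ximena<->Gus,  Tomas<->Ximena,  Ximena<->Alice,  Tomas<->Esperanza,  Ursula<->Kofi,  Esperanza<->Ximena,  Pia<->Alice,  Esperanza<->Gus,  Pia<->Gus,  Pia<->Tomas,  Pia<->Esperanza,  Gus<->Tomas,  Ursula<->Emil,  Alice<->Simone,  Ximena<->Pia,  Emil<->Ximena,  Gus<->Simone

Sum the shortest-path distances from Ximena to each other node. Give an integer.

13

Distances from Ximena: Alice:1, Emil:1, Esperanza:1, Gus:1, Kofi:3, Pia:1, Simone:2, Tomas:1, Ursula:2.
Sum = 1 + 1 + 1 + 1 + 3 + 1 + 2 + 1 + 2 = 13.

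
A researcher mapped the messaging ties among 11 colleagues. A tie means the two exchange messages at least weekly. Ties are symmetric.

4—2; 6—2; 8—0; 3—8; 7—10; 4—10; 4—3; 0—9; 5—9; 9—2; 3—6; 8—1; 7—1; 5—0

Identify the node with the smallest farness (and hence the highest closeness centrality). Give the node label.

Farness (sum of distances to all others) for each node — 0:22, 1:24, 2:21, 3:20, 4:20, 5:26, 6:24, 7:27, 8:19, 9:22, 10:25.
The smallest farness is 19, for 8, so 8 has the highest closeness.

8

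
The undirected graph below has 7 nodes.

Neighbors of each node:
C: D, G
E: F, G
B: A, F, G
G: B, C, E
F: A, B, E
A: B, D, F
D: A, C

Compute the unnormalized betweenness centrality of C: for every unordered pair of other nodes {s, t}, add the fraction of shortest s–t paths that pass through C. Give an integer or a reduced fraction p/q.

Pairs whose geodesics pass through C — E–D: 1/2; G–D: 1.
All other pairs contribute 0.
Summing the contributions gives betweenness(C) = 3/2.

3/2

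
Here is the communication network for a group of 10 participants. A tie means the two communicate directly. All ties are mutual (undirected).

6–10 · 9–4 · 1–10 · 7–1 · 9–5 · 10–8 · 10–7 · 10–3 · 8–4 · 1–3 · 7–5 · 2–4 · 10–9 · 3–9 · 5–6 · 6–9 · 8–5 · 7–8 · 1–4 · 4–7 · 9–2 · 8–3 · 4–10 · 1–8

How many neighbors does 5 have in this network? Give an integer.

5 is directly tied to 6, 7, 8, and 9. That is 4 neighbors, so the degree of 5 is 4.

4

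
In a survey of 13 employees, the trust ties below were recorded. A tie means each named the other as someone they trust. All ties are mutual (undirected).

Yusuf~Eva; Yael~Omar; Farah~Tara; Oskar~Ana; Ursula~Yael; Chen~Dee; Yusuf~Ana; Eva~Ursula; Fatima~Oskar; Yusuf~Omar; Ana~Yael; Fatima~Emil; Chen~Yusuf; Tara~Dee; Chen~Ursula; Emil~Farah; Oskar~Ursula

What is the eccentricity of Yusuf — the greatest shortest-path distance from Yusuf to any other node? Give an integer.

4

Distances from Yusuf: Ana:1, Chen:1, Dee:2, Emil:4, Eva:1, Farah:4, Fatima:3, Omar:1, Oskar:2, Tara:3, Ursula:2, Yael:2.
The largest is 4 (to Emil and Farah), so the eccentricity of Yusuf is 4.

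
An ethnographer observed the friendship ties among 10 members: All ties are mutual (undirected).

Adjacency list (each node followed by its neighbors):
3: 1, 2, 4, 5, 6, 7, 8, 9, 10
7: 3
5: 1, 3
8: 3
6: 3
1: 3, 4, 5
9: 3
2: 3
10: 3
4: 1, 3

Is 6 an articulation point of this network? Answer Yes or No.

No

Even without 6, every remaining node can still reach every other (the residual graph is connected), so 6 is not a cut vertex.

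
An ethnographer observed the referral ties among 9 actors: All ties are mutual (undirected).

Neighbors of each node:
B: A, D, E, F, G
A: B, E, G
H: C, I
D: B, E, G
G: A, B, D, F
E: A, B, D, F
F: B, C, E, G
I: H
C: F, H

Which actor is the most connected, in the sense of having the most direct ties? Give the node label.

B

Degrees — A:3, B:5, C:2, D:3, E:4, F:4, G:4, H:2, I:1.
The maximum is 5, attained only by B.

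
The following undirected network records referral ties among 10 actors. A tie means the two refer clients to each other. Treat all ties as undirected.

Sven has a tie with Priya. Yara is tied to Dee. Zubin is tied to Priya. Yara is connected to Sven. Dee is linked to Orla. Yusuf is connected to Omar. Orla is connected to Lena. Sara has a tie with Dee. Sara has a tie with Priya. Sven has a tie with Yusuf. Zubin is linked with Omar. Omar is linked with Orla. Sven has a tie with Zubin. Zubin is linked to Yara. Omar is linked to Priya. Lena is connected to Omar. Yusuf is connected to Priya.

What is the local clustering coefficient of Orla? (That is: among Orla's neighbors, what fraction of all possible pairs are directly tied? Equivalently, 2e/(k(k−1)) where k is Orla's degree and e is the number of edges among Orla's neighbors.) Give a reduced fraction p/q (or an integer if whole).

1/3

Orla's neighbors: Dee, Lena, and Omar (k = 3).
Possible neighbor pairs: C(3,2) = 3. Edges among them: Lena–Omar → e = 1.
Clustering(Orla) = 1/3.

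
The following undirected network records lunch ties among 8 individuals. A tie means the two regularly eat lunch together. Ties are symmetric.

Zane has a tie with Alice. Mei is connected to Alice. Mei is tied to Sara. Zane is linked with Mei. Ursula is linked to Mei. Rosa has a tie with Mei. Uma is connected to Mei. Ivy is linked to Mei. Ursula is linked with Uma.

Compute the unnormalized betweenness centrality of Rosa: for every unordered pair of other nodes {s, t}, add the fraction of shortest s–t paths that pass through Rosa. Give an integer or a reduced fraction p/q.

No shortest path between any pair of other nodes passes through Rosa.
Summing the contributions gives betweenness(Rosa) = 0.

0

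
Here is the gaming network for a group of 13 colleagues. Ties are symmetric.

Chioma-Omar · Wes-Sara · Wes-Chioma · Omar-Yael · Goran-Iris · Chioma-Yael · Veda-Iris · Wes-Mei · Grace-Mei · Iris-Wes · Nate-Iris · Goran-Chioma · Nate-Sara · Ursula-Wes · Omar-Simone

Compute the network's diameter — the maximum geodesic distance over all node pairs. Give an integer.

Eccentricity of each node (its greatest distance to any other): Chioma:3, Goran:4, Grace:5, Iris:4, Mei:4, Nate:5, Omar:4, Sara:4, Simone:5, Ursula:4, Veda:5, Wes:3, Yael:4.
The maximum eccentricity is 5, realized for instance by the pair Grace–Simone via Grace – Mei – Wes – Chioma – Omar – Simone. So the diameter is 5.

5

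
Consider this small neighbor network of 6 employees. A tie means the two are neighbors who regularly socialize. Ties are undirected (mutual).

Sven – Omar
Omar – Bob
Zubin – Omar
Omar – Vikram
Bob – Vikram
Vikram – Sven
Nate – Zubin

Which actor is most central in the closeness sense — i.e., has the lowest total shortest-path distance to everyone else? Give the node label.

Farness (sum of distances to all others) for each node — Bob:9, Nate:12, Omar:6, Sven:9, Vikram:8, Zubin:8.
The smallest farness is 6, for Omar, so Omar has the highest closeness.

Omar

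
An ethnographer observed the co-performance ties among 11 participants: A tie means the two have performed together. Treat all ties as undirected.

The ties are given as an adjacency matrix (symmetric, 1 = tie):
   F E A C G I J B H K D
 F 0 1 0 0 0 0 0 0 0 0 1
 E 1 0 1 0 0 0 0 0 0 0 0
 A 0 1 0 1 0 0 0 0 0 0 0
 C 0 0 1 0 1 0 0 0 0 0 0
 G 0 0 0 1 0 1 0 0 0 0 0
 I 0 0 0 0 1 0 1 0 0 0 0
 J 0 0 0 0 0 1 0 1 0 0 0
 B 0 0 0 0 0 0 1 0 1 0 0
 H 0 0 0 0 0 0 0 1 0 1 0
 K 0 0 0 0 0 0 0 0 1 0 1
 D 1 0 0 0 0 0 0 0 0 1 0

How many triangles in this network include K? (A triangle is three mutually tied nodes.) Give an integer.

K's neighbors are D and H, but none of them are tied to each other, so no triangle contains K.

0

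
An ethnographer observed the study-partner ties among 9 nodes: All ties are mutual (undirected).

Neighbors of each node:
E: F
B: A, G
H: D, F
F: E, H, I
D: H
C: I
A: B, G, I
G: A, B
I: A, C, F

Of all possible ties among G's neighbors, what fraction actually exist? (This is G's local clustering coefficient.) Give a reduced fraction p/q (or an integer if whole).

1

G's neighbors: A and B (k = 2).
Possible neighbor pairs: C(2,2) = 1. Edges among them: A–B → e = 1.
Clustering(G) = 1/1.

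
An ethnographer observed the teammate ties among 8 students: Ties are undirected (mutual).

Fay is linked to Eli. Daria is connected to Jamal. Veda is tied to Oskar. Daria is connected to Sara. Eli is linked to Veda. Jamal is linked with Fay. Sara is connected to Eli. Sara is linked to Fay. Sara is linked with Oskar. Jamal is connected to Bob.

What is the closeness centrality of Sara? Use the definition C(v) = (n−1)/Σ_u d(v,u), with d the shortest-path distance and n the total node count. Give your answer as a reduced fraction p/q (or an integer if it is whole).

Distances from Sara: Bob:3, Daria:1, Eli:1, Fay:1, Jamal:2, Oskar:1, Veda:2. Sum = 11.
n = 8, so closeness = 7/11.

7/11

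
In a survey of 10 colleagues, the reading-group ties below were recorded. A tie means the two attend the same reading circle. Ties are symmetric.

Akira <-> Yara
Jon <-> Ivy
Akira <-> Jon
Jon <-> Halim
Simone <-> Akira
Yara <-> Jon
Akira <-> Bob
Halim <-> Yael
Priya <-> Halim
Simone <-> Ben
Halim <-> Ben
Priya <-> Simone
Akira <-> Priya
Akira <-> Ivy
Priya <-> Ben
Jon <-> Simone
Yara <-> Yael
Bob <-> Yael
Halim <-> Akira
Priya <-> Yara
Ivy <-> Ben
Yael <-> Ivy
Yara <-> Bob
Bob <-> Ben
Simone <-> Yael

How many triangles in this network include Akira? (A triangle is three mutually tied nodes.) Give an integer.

8

Akira's neighbors: Bob, Halim, Ivy, Jon, Priya, Simone, and Yara.
Neighbor pairs that are themselves tied: Akira–Bob–Yara; Akira–Halim–Jon; Akira–Halim–Priya; Akira–Ivy–Jon; Akira–Jon–Simone; Akira–Jon–Yara; Akira–Priya–Simone; Akira–Priya–Yara. Each forms one triangle with Akira, for 8 in total.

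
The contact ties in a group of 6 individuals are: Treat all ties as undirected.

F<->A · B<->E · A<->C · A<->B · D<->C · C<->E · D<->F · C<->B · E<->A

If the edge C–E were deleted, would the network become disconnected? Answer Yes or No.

No

Even without that edge, C still reaches E via C – A – E, so the network stays connected. Not a bridge.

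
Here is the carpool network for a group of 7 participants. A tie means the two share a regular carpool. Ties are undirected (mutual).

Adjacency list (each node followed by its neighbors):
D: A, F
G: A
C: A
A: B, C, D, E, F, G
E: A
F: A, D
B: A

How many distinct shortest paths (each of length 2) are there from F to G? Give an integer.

1

The shortest distance is 2, and the only length-2 path is F–A–G. So there is exactly 1 shortest path.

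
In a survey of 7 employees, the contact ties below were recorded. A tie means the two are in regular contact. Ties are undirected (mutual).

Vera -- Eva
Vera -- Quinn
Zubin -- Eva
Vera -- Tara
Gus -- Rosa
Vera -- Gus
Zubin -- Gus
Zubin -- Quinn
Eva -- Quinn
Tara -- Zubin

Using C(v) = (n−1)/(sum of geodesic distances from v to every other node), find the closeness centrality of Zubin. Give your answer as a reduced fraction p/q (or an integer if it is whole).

Distances from Zubin: Eva:1, Gus:1, Quinn:1, Rosa:2, Tara:1, Vera:2. Sum = 8.
n = 7, so closeness = 6/8 = 3/4.

3/4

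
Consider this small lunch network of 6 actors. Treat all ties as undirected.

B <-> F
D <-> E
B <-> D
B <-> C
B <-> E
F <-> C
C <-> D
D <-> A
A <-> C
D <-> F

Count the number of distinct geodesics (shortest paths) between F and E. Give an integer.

The shortest distance is 2. The length-2 paths are: F–D–E; F–B–E.
That gives 2 distinct shortest paths.

2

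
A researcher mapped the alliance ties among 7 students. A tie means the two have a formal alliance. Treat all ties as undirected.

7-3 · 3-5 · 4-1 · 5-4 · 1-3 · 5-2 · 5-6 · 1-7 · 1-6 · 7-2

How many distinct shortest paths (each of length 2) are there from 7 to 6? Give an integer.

The shortest distance is 2, and the only length-2 path is 7–1–6. So there is exactly 1 shortest path.

1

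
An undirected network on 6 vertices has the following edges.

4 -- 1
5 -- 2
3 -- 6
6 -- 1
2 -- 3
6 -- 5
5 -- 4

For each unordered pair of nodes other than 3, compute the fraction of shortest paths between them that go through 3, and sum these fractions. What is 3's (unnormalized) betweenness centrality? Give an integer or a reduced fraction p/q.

5/6

Pairs whose geodesics pass through 3 — 1–2: 1/3; 6–2: 1/2.
All other pairs contribute 0.
Summing the contributions gives betweenness(3) = 5/6.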